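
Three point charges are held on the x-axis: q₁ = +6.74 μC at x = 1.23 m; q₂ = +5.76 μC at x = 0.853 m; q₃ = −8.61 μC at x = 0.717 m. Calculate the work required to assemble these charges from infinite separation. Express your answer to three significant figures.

-3.37 J

The assembly work is the sum of pairwise potential energies, U = Σ_{i<j} kqᵢqⱼ/rᵢⱼ.
Pair separations: r₁₂ = 0.377 m, r₁₃ = 0.513 m, r₂₃ = 0.136 m.
U = (0.926) + (-1.02) + (-3.28) = -3.37 J.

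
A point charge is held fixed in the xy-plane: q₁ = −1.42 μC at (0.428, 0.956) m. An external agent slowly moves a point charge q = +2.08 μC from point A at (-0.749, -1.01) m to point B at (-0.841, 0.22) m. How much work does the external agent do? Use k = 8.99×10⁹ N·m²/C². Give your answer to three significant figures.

For quasistatic motion the external work equals the change in potential energy: W_ext = qΔV = q(V_B − V_A).
At A: distance to the source charge is 2.29 m; V_A = kq₁/r = -5570 V.
At B: distance to the source charge is 1.47 m; V_B = kq₁/r = -8700 V.
ΔV = V_B − V_A = -3130 V.
W_ext = qΔV = (2.08×10⁻⁶ C)(-3130 V) = -6.51×10⁻³ J.

-6.51×10⁻³ J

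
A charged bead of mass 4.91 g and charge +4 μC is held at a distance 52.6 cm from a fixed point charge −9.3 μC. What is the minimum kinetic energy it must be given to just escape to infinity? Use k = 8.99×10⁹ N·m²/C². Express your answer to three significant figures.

To just escape, total mechanical energy must reach zero at infinity: ½mv²_min + U = 0, so ½mv²_min = −U = |kQq|/r.
|U| = |kQq|/r = (8.99×10⁹ N·m²/C²)(9.30×10⁻⁶)(4.00×10⁻⁶)/(0.526) = 0.636 J.

0.636 J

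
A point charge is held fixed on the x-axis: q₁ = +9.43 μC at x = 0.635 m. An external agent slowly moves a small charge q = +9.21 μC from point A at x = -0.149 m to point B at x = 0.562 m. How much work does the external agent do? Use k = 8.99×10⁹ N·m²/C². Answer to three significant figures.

For quasistatic motion the external work equals the change in potential energy: W_ext = qΔV = q(V_B − V_A).
At A: distance to the source charge is 0.784 m; V_A = kq₁/r = 1.08×10⁵ V.
At B: distance to the source charge is 0.0730 m; V_B = kq₁/r = 1.16×10⁶ V.
ΔV = V_B − V_A = 1.05×10⁶ V.
W_ext = qΔV = (9.21×10⁻⁶ C)(1.05×10⁶ V) = 9.70 J.

9.70 J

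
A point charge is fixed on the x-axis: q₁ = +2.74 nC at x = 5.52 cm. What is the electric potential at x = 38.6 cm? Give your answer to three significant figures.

74.5 V

Electric potential is a scalar, so the contributions from each charge add algebraically: V = Σ kqᵢ/rᵢ.
V = k[(2.74×10⁻⁹)/(0.331)] = 74.5 V.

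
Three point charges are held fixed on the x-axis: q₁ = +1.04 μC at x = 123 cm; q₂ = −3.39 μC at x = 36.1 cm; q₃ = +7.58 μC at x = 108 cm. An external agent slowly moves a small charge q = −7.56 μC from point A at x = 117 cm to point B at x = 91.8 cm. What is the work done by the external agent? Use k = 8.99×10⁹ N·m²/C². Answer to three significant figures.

3.62 J

For quasistatic motion the external work equals the change in potential energy: W_ext = qΔV = q(V_B − V_A).
At A: distances to the source charges are 0.0600 m, 0.809 m, 0.0900 m; V_A = Σ kqᵢ/rᵢ = 8.75×10⁵ V.
At B: distances to the source charges are 0.312 m, 0.557 m, 0.162 m; V_B = Σ kqᵢ/rᵢ = 3.96×10⁵ V.
ΔV = V_B − V_A = -4.79×10⁵ V.
W_ext = qΔV = (-7.56×10⁻⁶ C)(-4.79×10⁵ V) = 3.62 J.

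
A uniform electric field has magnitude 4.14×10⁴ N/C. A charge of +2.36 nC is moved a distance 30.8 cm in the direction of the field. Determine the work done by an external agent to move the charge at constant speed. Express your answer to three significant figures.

-3.01×10⁻⁵ J

The potential change for a displacement 30.8 cm in the direction of the field is ΔV = −Ed = -1.28×10⁴ V.
W_ext = qΔV = -3.01×10⁻⁵ J.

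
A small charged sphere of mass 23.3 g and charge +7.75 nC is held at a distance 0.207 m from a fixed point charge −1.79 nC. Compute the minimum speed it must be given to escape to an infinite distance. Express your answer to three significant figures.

To just escape, total mechanical energy must reach zero at infinity: ½mv²_min + U = 0, so ½mv²_min = −U = |kQq|/r.
|U| = |kQq|/r = (8.99×10⁹ N·m²/C²)(1.79×10⁻⁹)(7.75×10⁻⁹)/(0.207) = 6.02×10⁻⁷ J.
v_min = √(2|U|/m) = √(2·6.02×10⁻⁷/0.0233) = 7.19×10⁻³ m/s.

7.19×10⁻³ m/s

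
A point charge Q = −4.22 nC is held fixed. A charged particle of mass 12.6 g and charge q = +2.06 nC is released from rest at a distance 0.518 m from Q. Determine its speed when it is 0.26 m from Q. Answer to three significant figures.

Only the electrostatic force acts, so mechanical energy is conserved: ½mv² = U₁ − U₂ = kQq(1/r₁ − 1/r₂).
U₁ − U₂ = (8.99×10⁹ N·m²/C²)(-4.22×10⁻⁹ C)(2.06×10⁻⁹ C)(1/0.518 − 1/0.260) = 1.50×10⁻⁷ J.
v = √(2·1.50×10⁻⁷/0.0126) = 4.87×10⁻³ m/s.

4.87×10⁻³ m/s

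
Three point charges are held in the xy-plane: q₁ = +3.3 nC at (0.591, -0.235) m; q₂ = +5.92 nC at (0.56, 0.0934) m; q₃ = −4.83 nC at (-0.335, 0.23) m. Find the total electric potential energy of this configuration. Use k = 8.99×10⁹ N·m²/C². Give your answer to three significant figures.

1.10×10⁻⁷ J

The assembly work is the sum of pairwise potential energies, U = Σ_{i<j} kqᵢqⱼ/rᵢⱼ.
Pair separations: r₁₂ = 0.330 m, r₁₃ = 1.04 m, r₂₃ = 0.905 m.
U = (5.32×10⁻⁷) + (-1.38×10⁻⁷) + (-2.84×10⁻⁷) = 1.10×10⁻⁷ J.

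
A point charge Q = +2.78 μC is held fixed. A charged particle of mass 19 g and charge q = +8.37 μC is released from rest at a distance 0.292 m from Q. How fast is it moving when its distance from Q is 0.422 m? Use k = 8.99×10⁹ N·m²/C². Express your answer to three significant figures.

4.82 m/s

Only the electrostatic force acts, so mechanical energy is conserved: ½mv² = U₁ − U₂ = kQq(1/r₁ − 1/r₂).
U₁ − U₂ = (8.99×10⁹ N·m²/C²)(2.78×10⁻⁶ C)(8.37×10⁻⁶ C)(1/0.292 − 1/0.422) = 0.221 J.
v = √(2·0.221/0.0190) = 4.82 m/s.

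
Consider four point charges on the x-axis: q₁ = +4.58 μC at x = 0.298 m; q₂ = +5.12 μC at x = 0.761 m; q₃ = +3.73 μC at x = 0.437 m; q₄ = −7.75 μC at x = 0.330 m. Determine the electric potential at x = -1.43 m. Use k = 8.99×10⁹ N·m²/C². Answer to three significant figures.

2.32×10⁴ V

Electric potential is a scalar, so the contributions from each charge add algebraically: V = Σ kqᵢ/rᵢ.
Distances from the field point to each charge: r₁ = 1.73 m, r₂ = 2.19 m, r₃ = 1.87 m, r₄ = 1.76 m.
V = k[(4.58×10⁻⁶)/(1.73) + (5.12×10⁻⁶)/(2.19) + (3.73×10⁻⁶)/(1.87) + (-7.75×10⁻⁶)/(1.76)] = 2.32×10⁴ V.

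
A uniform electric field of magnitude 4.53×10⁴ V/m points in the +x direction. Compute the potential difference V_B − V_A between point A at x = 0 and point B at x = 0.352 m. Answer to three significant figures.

-1.59×10⁴ V

In a uniform field, potential decreases in the direction of E: V_B − V_A = −E·Δx.
V_B − V_A = −(4.53×10⁴ V/m)(0.352 m) = -1.59×10⁴ V.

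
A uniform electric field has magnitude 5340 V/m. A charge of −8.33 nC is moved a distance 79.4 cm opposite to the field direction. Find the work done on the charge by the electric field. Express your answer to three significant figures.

The potential change for a displacement 79.4 cm opposite to the field direction is ΔV = +Ed = 4240 V.
W_field = −qΔV = 3.53×10⁻⁵ J.

3.53×10⁻⁵ J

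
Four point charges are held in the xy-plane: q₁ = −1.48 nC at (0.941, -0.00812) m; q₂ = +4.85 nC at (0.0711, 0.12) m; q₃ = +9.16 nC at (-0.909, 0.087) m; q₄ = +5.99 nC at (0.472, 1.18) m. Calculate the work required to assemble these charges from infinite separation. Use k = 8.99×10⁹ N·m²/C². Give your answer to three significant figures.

The assembly work is the sum of pairwise potential energies, U = Σ_{i<j} kqᵢqⱼ/rᵢⱼ.
Pair separations: r₁₂ = 0.879 m, r₁₃ = 1.85 m, r₁₄ = 1.28 m, r₂₃ = 0.981 m, r₂₄ = 1.13 m, r₃₄ = 1.76 m.
Summing all 6 pair terms gives U = 7.16×10⁻⁷ J.

7.16×10⁻⁷ J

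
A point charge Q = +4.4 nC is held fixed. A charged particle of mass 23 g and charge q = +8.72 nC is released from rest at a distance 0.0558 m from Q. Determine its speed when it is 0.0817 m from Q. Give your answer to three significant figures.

0.0131 m/s

Only the electrostatic force acts, so mechanical energy is conserved: ½mv² = U₁ − U₂ = kQq(1/r₁ − 1/r₂).
U₁ − U₂ = (8.99×10⁹ N·m²/C²)(4.40×10⁻⁹ C)(8.72×10⁻⁹ C)(1/0.0558 − 1/0.0817) = 1.96×10⁻⁶ J.
v = √(2·1.96×10⁻⁶/0.0230) = 0.0131 m/s.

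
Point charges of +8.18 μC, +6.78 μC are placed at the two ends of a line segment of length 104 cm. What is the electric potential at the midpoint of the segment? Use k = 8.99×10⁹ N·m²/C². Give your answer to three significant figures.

2.59×10⁵ V

Electric potential is a scalar, so the contributions from each charge add algebraically: V = Σ kqᵢ/rᵢ.
Each charge is 0.520 m from the midpoint.
V = k[(8.18×10⁻⁶)/(0.520) + (6.78×10⁻⁶)/(0.520)] = 2.59×10⁵ V.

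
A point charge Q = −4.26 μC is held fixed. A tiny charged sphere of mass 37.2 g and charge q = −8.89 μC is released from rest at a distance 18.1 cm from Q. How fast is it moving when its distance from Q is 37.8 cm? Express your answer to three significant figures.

7.26 m/s

Only the electrostatic force acts, so mechanical energy is conserved: ½mv² = U₁ − U₂ = kQq(1/r₁ − 1/r₂).
U₁ − U₂ = (8.99×10⁹ N·m²/C²)(-4.26×10⁻⁶ C)(-8.89×10⁻⁶ C)(1/0.181 − 1/0.378) = 0.980 J.
v = √(2·0.980/0.0372) = 7.26 m/s.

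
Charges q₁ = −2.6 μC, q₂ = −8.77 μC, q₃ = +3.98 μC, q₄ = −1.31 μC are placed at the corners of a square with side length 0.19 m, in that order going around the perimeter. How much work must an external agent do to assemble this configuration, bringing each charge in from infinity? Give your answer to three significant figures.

-0.620 J

The work to assemble the configuration equals its total potential energy, U = Σ kqᵢqⱼ/rᵢⱼ over all pairs.
The four side pairs have separation 0.190 m and the two diagonal pairs 0.269 m.
Summing all 6 pair terms gives U = -0.620 J.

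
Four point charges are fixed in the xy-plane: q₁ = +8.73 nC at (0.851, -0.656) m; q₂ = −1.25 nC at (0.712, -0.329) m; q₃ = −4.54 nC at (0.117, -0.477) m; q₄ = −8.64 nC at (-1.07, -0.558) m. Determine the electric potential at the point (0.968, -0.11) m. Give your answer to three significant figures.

The total potential is the scalar sum of each charge's contribution, V = Σ kqᵢ/rᵢ.
Distances from the field point to each charge: r₁ = 0.558 m, r₂ = 0.337 m, r₃ = 0.927 m, r₄ = 2.09 m.
V = k[(8.73×10⁻⁹)/(0.558) + (-1.25×10⁻⁹)/(0.337) + (-4.54×10⁻⁹)/(0.927) + (-8.64×10⁻⁹)/(2.09)] = 25.9 V.

25.9 V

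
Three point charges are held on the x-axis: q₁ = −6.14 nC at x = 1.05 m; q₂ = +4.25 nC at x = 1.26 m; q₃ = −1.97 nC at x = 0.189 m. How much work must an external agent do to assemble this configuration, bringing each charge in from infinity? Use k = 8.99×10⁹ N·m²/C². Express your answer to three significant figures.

The assembly work is the sum of pairwise potential energies, U = Σ_{i<j} kqᵢqⱼ/rᵢⱼ.
Pair separations: r₁₂ = 0.210 m, r₁₃ = 0.861 m, r₂₃ = 1.07 m.
U = (-1.12×10⁻⁶) + (1.26×10⁻⁷) + (-7.03×10⁻⁸) = -1.06×10⁻⁶ J.

-1.06×10⁻⁶ J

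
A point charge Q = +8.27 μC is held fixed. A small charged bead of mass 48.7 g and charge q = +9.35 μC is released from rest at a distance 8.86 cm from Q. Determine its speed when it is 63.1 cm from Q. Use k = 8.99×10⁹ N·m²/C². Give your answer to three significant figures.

Only the electrostatic force acts, so mechanical energy is conserved: ½mv² = U₁ − U₂ = kQq(1/r₁ − 1/r₂).
U₁ − U₂ = (8.99×10⁹ N·m²/C²)(8.27×10⁻⁶ C)(9.35×10⁻⁶ C)(1/0.0886 − 1/0.631) = 6.74 J.
v = √(2·6.74/0.0487) = 16.6 m/s.

16.6 m/s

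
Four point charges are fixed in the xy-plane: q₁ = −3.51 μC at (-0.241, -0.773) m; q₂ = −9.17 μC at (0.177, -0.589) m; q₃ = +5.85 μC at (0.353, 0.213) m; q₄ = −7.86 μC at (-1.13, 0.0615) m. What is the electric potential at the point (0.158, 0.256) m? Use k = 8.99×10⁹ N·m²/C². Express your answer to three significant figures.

Electric potential is a scalar, so the contributions from each charge add algebraically: V = Σ kqᵢ/rᵢ.
Distances from the field point to each charge: r₁ = 1.10 m, r₂ = 0.845 m, r₃ = 0.200 m, r₄ = 1.30 m.
V = k[(-3.51×10⁻⁶)/(1.10) + (-9.17×10⁻⁶)/(0.845) + (5.85×10⁻⁶)/(0.200) + (-7.86×10⁻⁶)/(1.30)] = 8.30×10⁴ V.

8.30×10⁴ V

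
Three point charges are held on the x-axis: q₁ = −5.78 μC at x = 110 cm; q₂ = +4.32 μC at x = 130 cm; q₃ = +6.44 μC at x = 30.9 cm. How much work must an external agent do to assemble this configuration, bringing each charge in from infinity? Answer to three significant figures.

The work to assemble the configuration equals its total potential energy, U = Σ kqᵢqⱼ/rᵢⱼ over all pairs.
Pair separations: r₁₂ = 0.200 m, r₁₃ = 0.791 m, r₂₃ = 0.991 m.
U = (-1.12) + (-0.423) + (0.252) = -1.29 J.

-1.29 J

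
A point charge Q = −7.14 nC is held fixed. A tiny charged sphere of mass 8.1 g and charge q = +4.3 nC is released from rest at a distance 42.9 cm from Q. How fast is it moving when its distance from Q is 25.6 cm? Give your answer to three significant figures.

0.0104 m/s

Only the electrostatic force acts, so mechanical energy is conserved: ½mv² = U₁ − U₂ = kQq(1/r₁ − 1/r₂).
U₁ − U₂ = (8.99×10⁹ N·m²/C²)(-7.14×10⁻⁹ C)(4.30×10⁻⁹ C)(1/0.429 − 1/0.256) = 4.35×10⁻⁷ J.
v = √(2·4.35×10⁻⁷/8.10×10⁻³) = 0.0104 m/s.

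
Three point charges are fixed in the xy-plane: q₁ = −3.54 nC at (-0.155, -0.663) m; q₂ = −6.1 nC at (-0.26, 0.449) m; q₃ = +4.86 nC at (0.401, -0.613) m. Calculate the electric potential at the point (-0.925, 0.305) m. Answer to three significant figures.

-79.2 V

The total potential is the scalar sum of each charge's contribution, V = Σ kqᵢ/rᵢ.
Distances from the field point to each charge: r₁ = 1.24 m, r₂ = 0.680 m, r₃ = 1.61 m.
V = k[(-3.54×10⁻⁹)/(1.24) + (-6.10×10⁻⁹)/(0.680) + (4.86×10⁻⁹)/(1.61)] = -79.2 V.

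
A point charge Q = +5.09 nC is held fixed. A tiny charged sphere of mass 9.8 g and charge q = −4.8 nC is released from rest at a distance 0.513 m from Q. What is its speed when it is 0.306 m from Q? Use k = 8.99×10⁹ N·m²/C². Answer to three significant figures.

7.69×10⁻³ m/s

Only the electrostatic force acts, so mechanical energy is conserved: ½mv² = U₁ − U₂ = kQq(1/r₁ − 1/r₂).
U₁ − U₂ = (8.99×10⁹ N·m²/C²)(5.09×10⁻⁹ C)(-4.80×10⁻⁹ C)(1/0.513 − 1/0.306) = 2.90×10⁻⁷ J.
v = √(2·2.90×10⁻⁷/9.80×10⁻³) = 7.69×10⁻³ m/s.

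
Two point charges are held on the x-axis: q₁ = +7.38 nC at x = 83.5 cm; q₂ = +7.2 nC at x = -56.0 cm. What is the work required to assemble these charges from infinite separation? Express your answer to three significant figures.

The work to assemble the configuration equals its total potential energy, U = Σ kqᵢqⱼ/rᵢⱼ over all pairs.
Pair separations: r₁₂ = 1.40 m.
U = (3.42×10⁻⁷) = 3.42×10⁻⁷ J.

3.42×10⁻⁷ J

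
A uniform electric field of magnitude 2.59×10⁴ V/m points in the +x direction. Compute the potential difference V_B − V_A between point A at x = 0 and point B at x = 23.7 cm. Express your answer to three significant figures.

In a uniform field, potential decreases in the direction of E: V_B − V_A = −E·Δx.
V_B − V_A = −(2.59×10⁴ V/m)(0.237 m) = -6140 V.

-6140 V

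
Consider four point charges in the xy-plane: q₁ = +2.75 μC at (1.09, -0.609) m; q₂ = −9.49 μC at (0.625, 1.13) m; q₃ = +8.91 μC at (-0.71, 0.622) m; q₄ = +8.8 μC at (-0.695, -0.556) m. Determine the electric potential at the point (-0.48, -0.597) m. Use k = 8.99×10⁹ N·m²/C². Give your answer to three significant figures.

4.00×10⁵ V

Electric potential is a scalar, so the contributions from each charge add algebraically: V = Σ kqᵢ/rᵢ.
Distances from the field point to each charge: r₁ = 1.57 m, r₂ = 2.05 m, r₃ = 1.24 m, r₄ = 0.219 m.
V = k[(2.75×10⁻⁶)/(1.57) + (-9.49×10⁻⁶)/(2.05) + (8.91×10⁻⁶)/(1.24) + (8.80×10⁻⁶)/(0.219)] = 4.00×10⁵ V.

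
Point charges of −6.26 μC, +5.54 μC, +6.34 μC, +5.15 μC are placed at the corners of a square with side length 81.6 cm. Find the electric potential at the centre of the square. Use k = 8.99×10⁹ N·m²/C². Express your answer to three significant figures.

1.68×10⁵ V

The total potential is the scalar sum of each charge's contribution, V = Σ kqᵢ/rᵢ.
The distance from each corner to the centre is a√2/2 = 0.577 m.
V = k[(-6.26×10⁻⁶)/(0.577) + (5.54×10⁻⁶)/(0.577) + (6.34×10⁻⁶)/(0.577) + (5.15×10⁻⁶)/(0.577)] = 1.68×10⁵ V.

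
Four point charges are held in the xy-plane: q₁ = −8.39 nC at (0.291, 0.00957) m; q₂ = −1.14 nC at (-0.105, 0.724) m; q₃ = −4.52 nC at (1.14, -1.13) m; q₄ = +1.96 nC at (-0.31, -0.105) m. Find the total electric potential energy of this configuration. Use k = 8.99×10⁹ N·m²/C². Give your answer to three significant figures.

5.59×10⁻⁸ J

The work to assemble the configuration equals its total potential energy, U = Σ kqᵢqⱼ/rᵢⱼ over all pairs.
Pair separations: r₁₂ = 0.817 m, r₁₃ = 1.42 m, r₁₄ = 0.612 m, r₂₃ = 2.23 m, r₂₄ = 0.854 m, r₃₄ = 1.78 m.
Summing all 6 pair terms gives U = 5.59×10⁻⁸ J.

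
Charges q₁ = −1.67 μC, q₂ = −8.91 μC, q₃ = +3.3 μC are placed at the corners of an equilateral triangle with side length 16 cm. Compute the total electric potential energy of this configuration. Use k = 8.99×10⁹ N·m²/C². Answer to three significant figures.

-1.13 J

The assembly work is the sum of pairwise potential energies, U = Σ_{i<j} kqᵢqⱼ/rᵢⱼ.
All three pair separations equal the side length, 0.160 m.
U = (0.836) + (-0.310) + (-1.65) = -1.13 J.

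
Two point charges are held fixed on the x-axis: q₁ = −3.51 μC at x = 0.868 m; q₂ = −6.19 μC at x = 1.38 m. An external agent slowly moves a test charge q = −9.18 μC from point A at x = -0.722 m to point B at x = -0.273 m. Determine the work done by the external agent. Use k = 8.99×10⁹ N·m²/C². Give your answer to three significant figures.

0.138 J

For quasistatic motion the external work equals the change in potential energy: W_ext = qΔV = q(V_B − V_A).
At A: distances to the source charges are 1.59 m, 2.10 m; V_A = Σ kqᵢ/rᵢ = -4.63×10⁴ V.
At B: distances to the source charges are 1.14 m, 1.65 m; V_B = Σ kqᵢ/rᵢ = -6.13×10⁴ V.
ΔV = V_B − V_A = -1.50×10⁴ V.
W_ext = qΔV = (-9.18×10⁻⁶ C)(-1.50×10⁴ V) = 0.138 J.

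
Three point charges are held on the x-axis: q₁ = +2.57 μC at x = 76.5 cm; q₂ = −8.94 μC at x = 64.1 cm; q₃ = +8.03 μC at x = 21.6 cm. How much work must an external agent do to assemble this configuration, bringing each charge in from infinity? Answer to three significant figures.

The assembly work is the sum of pairwise potential energies, U = Σ_{i<j} kqᵢqⱼ/rᵢⱼ.
Pair separations: r₁₂ = 0.124 m, r₁₃ = 0.549 m, r₂₃ = 0.425 m.
U = (-1.67) + (0.338) + (-1.52) = -2.85 J.

-2.85 J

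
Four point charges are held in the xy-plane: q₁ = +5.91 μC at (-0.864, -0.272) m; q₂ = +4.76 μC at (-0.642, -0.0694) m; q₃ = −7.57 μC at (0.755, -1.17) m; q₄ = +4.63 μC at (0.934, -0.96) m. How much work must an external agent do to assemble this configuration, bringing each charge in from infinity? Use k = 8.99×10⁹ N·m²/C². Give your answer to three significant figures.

The work to assemble the configuration equals its total potential energy, U = Σ kqᵢqⱼ/rᵢⱼ over all pairs.
Pair separations: r₁₂ = 0.301 m, r₁₃ = 1.85 m, r₁₄ = 1.93 m, r₂₃ = 1.78 m, r₂₄ = 1.81 m, r₃₄ = 0.276 m.
Summing all 6 pair terms gives U = -0.463 J.

-0.463 J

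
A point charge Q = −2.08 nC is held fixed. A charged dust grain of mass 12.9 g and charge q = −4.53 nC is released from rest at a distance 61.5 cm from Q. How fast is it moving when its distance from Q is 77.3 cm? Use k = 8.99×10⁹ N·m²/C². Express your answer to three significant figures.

Only the electrostatic force acts, so mechanical energy is conserved: ½mv² = U₁ − U₂ = kQq(1/r₁ − 1/r₂).
U₁ − U₂ = (8.99×10⁹ N·m²/C²)(-2.08×10⁻⁹ C)(-4.53×10⁻⁹ C)(1/0.615 − 1/0.773) = 2.82×10⁻⁸ J.
v = √(2·2.82×10⁻⁸/0.0129) = 2.09×10⁻³ m/s.

2.09×10⁻³ m/s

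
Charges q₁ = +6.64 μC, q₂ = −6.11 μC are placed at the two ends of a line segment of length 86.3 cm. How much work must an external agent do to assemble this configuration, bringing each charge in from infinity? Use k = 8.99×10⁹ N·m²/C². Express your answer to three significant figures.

-0.423 J

The work to assemble the configuration equals its total potential energy, U = Σ kqᵢqⱼ/rᵢⱼ over all pairs.
The separation is r = 0.863 m.
U = (-0.423) = -0.423 J.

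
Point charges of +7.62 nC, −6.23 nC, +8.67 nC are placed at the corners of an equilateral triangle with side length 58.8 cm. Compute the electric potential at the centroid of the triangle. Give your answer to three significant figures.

The total potential is the scalar sum of each charge's contribution, V = Σ kqᵢ/rᵢ.
The distance from each vertex to the centroid is a/√3 = 0.339 m.
V = k[(7.62×10⁻⁹)/(0.339) + (-6.23×10⁻⁹)/(0.339) + (8.67×10⁻⁹)/(0.339)] = 266 V.

266 V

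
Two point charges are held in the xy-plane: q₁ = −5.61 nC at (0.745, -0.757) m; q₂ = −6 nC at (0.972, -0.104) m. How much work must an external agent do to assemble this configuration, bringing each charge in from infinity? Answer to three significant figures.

The work to assemble the configuration equals its total potential energy, U = Σ kqᵢqⱼ/rᵢⱼ over all pairs.
Pair separations: r₁₂ = 0.691 m.
U = (4.38×10⁻⁷) = 4.38×10⁻⁷ J.

4.38×10⁻⁷ J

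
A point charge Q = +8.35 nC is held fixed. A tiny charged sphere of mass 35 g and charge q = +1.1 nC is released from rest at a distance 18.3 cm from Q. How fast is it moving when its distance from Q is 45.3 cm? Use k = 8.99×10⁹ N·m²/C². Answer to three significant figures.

3.92×10⁻³ m/s

Only the electrostatic force acts, so mechanical energy is conserved: ½mv² = U₁ − U₂ = kQq(1/r₁ − 1/r₂).
U₁ − U₂ = (8.99×10⁹ N·m²/C²)(8.35×10⁻⁹ C)(1.10×10⁻⁹ C)(1/0.183 − 1/0.453) = 2.69×10⁻⁷ J.
v = √(2·2.69×10⁻⁷/0.0350) = 3.92×10⁻³ m/s.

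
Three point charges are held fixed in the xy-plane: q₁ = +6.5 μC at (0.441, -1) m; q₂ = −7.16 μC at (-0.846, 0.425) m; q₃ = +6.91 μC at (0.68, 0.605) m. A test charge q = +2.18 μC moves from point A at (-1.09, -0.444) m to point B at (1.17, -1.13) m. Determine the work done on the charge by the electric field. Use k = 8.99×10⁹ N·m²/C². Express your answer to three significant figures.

-0.203 J

The work done by the electric force is W_field = −ΔU = −q(V_B − V_A) = q(V_A − V_B).
At A: distances to the source charges are 1.63 m, 0.903 m, 2.06 m; V_A = Σ kqᵢ/rᵢ = -5250 V.
At B: distances to the source charges are 0.741 m, 2.55 m, 1.80 m; V_B = Σ kqᵢ/rᵢ = 8.81×10⁴ V.
ΔV = V_B − V_A = 9.33×10⁴ V.
W_field = −qΔV = −(2.18×10⁻⁶ C)(9.33×10⁴ V) = -0.203 J.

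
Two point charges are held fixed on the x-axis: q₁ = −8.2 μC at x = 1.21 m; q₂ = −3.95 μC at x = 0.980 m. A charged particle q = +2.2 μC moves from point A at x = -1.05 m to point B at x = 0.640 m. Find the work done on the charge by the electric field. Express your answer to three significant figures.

The work done by the electric force is W_field = −ΔU = −q(V_B − V_A) = q(V_A − V_B).
At A: distances to the source charges are 2.26 m, 2.03 m; V_A = Σ kqᵢ/rᵢ = -5.01×10⁴ V.
At B: distances to the source charges are 0.570 m, 0.340 m; V_B = Σ kqᵢ/rᵢ = -2.34×10⁵ V.
ΔV = V_B − V_A = -1.84×10⁵ V.
W_field = −qΔV = −(2.20×10⁻⁶ C)(-1.84×10⁵ V) = 0.404 J.

0.404 J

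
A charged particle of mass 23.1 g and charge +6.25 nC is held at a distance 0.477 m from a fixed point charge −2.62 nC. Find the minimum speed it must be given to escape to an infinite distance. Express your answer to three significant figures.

5.17×10⁻³ m/s

To just escape, total mechanical energy must reach zero at infinity: ½mv²_min + U = 0, so ½mv²_min = −U = |kQq|/r.
|U| = |kQq|/r = (8.99×10⁹ N·m²/C²)(2.62×10⁻⁹)(6.25×10⁻⁹)/(0.477) = 3.09×10⁻⁷ J.
v_min = √(2|U|/m) = √(2·3.09×10⁻⁷/0.0231) = 5.17×10⁻³ m/s.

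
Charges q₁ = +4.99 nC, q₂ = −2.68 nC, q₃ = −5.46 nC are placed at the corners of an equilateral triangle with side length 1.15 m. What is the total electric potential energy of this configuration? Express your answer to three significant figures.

-2.03×10⁻⁷ J

The work to assemble the configuration equals its total potential energy, U = Σ kqᵢqⱼ/rᵢⱼ over all pairs.
All three pair separations equal the side length, 1.15 m.
U = (-1.05×10⁻⁷) + (-2.13×10⁻⁷) + (1.14×10⁻⁷) = -2.03×10⁻⁷ J.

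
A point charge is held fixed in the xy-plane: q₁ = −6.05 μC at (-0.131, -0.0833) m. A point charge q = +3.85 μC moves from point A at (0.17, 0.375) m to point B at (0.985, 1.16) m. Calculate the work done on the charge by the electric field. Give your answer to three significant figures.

The work done by the electric force is W_field = −ΔU = −q(V_B − V_A) = q(V_A − V_B).
At A: distance to the source charge is 0.548 m; V_A = kq₁/r = -9.92×10⁴ V.
At B: distance to the source charge is 1.67 m; V_B = kq₁/r = -3.26×10⁴ V.
ΔV = V_B − V_A = 6.66×10⁴ V.
W_field = −qΔV = −(3.85×10⁻⁶ C)(6.66×10⁴ V) = -0.257 J.

-0.257 J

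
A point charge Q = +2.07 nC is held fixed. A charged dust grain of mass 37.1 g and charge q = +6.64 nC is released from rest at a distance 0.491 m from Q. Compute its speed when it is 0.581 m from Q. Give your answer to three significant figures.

1.45×10⁻³ m/s

Only the electrostatic force acts, so mechanical energy is conserved: ½mv² = U₁ − U₂ = kQq(1/r₁ − 1/r₂).
U₁ − U₂ = (8.99×10⁹ N·m²/C²)(2.07×10⁻⁹ C)(6.64×10⁻⁹ C)(1/0.491 − 1/0.581) = 3.90×10⁻⁸ J.
v = √(2·3.90×10⁻⁸/0.0371) = 1.45×10⁻³ m/s.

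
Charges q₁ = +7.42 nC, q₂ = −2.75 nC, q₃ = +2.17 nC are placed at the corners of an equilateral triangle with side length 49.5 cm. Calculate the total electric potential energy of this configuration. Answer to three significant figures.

-1.87×10⁻⁷ J

The assembly work is the sum of pairwise potential energies, U = Σ_{i<j} kqᵢqⱼ/rᵢⱼ.
All three pair separations equal the side length, 0.495 m.
U = (-3.71×10⁻⁷) + (2.92×10⁻⁷) + (-1.08×10⁻⁷) = -1.87×10⁻⁷ J.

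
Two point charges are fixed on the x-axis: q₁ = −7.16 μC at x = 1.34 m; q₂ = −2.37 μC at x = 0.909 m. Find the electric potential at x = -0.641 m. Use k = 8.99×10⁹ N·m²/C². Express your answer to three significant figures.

-4.62×10⁴ V

The total potential is the scalar sum of each charge's contribution, V = Σ kqᵢ/rᵢ.
Distances from the field point to each charge: r₁ = 1.98 m, r₂ = 1.55 m.
V = k[(-7.16×10⁻⁶)/(1.98) + (-2.37×10⁻⁶)/(1.55)] = -4.62×10⁴ V.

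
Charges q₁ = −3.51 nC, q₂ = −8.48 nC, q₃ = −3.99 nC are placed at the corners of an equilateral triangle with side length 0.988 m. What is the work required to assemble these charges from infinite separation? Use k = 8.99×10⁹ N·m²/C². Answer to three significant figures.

The work to assemble the configuration equals its total potential energy, U = Σ kqᵢqⱼ/rᵢⱼ over all pairs.
All three pair separations equal the side length, 0.988 m.
U = (2.71×10⁻⁷) + (1.27×10⁻⁷) + (3.08×10⁻⁷) = 7.06×10⁻⁷ J.

7.06×10⁻⁷ J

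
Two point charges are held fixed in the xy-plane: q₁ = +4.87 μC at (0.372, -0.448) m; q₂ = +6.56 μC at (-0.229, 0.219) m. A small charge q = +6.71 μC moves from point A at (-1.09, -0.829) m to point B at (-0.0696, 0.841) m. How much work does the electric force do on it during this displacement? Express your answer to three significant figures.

-0.346 J

The work done by the electric force is W_field = −ΔU = −q(V_B − V_A) = q(V_A − V_B).
At A: distances to the source charges are 1.51 m, 1.36 m; V_A = Σ kqᵢ/rᵢ = 7.25×10⁴ V.
At B: distances to the source charges are 1.36 m, 0.642 m; V_B = Σ kqᵢ/rᵢ = 1.24×10⁵ V.
ΔV = V_B − V_A = 5.15×10⁴ V.
W_field = −qΔV = −(6.71×10⁻⁶ C)(5.15×10⁴ V) = -0.346 J.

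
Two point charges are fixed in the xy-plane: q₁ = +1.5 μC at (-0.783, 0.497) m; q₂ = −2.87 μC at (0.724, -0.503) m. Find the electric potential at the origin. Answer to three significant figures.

Electric potential is a scalar, so the contributions from each charge add algebraically: V = Σ kqᵢ/rᵢ.
Distances from the field point to each charge: r₁ = 0.927 m, r₂ = 0.882 m.
V = k[(1.50×10⁻⁶)/(0.927) + (-2.87×10⁻⁶)/(0.882)] = -1.47×10⁴ V.

-1.47×10⁴ V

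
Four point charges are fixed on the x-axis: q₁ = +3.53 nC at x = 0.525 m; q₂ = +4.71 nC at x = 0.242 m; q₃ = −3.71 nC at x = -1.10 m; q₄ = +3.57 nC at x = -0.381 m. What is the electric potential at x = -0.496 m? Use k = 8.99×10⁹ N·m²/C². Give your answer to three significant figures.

The total potential is the scalar sum of each charge's contribution, V = Σ kqᵢ/rᵢ.
Distances from the field point to each charge: r₁ = 1.02 m, r₂ = 0.738 m, r₃ = 0.604 m, r₄ = 0.115 m.
V = k[(3.53×10⁻⁹)/(1.02) + (4.71×10⁻⁹)/(0.738) + (-3.71×10⁻⁹)/(0.604) + (3.57×10⁻⁹)/(0.115)] = 312 V.

312 V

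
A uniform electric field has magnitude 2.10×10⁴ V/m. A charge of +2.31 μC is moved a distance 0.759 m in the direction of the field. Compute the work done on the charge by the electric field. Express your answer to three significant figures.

The potential change for a displacement 0.759 m in the direction of the field is ΔV = −Ed = -1.59×10⁴ V.
W_field = −qΔV = 0.0368 J.

0.0368 J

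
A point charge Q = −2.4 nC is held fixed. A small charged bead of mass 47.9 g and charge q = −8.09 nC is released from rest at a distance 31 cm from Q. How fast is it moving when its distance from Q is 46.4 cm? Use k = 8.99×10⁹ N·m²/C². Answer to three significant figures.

Only the electrostatic force acts, so mechanical energy is conserved: ½mv² = U₁ − U₂ = kQq(1/r₁ − 1/r₂).
U₁ − U₂ = (8.99×10⁹ N·m²/C²)(-2.40×10⁻⁹ C)(-8.09×10⁻⁹ C)(1/0.310 − 1/0.464) = 1.87×10⁻⁷ J.
v = √(2·1.87×10⁻⁷/0.0479) = 2.79×10⁻³ m/s.

2.79×10⁻³ m/s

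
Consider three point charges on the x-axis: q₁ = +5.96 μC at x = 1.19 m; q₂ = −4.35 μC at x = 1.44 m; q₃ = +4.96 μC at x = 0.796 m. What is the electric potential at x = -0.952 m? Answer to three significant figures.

The total potential is the scalar sum of each charge's contribution, V = Σ kqᵢ/rᵢ.
Distances from the field point to each charge: r₁ = 2.14 m, r₂ = 2.39 m, r₃ = 1.75 m.
V = k[(5.96×10⁻⁶)/(2.14) + (-4.35×10⁻⁶)/(2.39) + (4.96×10⁻⁶)/(1.75)] = 3.42×10⁴ V.

3.42×10⁴ V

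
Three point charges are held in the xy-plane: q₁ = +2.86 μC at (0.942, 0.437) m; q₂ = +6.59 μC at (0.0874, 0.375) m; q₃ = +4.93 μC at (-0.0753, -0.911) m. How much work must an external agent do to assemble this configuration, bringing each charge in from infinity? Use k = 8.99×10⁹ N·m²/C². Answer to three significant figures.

0.498 J

The work to assemble the configuration equals its total potential energy, U = Σ kqᵢqⱼ/rᵢⱼ over all pairs.
Pair separations: r₁₂ = 0.857 m, r₁₃ = 1.69 m, r₂₃ = 1.30 m.
U = (0.198) + (0.0751) + (0.225) = 0.498 J.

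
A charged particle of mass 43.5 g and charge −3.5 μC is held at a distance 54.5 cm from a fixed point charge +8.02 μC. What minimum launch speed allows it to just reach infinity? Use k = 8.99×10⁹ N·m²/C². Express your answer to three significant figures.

To just escape, total mechanical energy must reach zero at infinity: ½mv²_min + U = 0, so ½mv²_min = −U = |kQq|/r.
|U| = |kQq|/r = (8.99×10⁹ N·m²/C²)(8.02×10⁻⁶)(3.50×10⁻⁶)/(0.545) = 0.463 J.
v_min = √(2|U|/m) = √(2·0.463/0.0435) = 4.61 m/s.

4.61 m/s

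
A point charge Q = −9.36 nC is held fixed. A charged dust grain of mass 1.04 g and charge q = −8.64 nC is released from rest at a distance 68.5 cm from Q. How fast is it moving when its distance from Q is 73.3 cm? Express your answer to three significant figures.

0.0116 m/s

Only the electrostatic force acts, so mechanical energy is conserved: ½mv² = U₁ − U₂ = kQq(1/r₁ − 1/r₂).
U₁ − U₂ = (8.99×10⁹ N·m²/C²)(-9.36×10⁻⁹ C)(-8.64×10⁻⁹ C)(1/0.685 − 1/0.733) = 6.95×10⁻⁸ J.
v = √(2·6.95×10⁻⁸/1.04×10⁻³) = 0.0116 m/s.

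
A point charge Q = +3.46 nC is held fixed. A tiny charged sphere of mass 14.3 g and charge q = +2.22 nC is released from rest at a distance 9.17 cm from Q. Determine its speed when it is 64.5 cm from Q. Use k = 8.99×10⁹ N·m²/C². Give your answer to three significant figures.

9.51×10⁻³ m/s

Only the electrostatic force acts, so mechanical energy is conserved: ½mv² = U₁ − U₂ = kQq(1/r₁ − 1/r₂).
U₁ − U₂ = (8.99×10⁹ N·m²/C²)(3.46×10⁻⁹ C)(2.22×10⁻⁹ C)(1/0.0917 − 1/0.645) = 6.46×10⁻⁷ J.
v = √(2·6.46×10⁻⁷/0.0143) = 9.51×10⁻³ m/s.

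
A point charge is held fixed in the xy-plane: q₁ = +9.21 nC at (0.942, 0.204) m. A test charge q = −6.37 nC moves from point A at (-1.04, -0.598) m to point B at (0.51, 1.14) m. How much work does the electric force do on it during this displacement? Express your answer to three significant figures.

The work done by the electric force is W_field = −ΔU = −q(V_B − V_A) = q(V_A − V_B).
At A: distance to the source charge is 2.14 m; V_A = kq₁/r = 38.7 V.
At B: distance to the source charge is 1.03 m; V_B = kq₁/r = 80.3 V.
ΔV = V_B − V_A = 41.6 V.
W_field = −qΔV = −(-6.37×10⁻⁹ C)(41.6 V) = 2.65×10⁻⁷ J.

2.65×10⁻⁷ J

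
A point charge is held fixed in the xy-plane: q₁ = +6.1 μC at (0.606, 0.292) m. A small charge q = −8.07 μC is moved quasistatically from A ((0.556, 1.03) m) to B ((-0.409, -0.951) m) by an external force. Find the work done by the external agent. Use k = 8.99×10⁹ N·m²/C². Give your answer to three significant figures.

For quasistatic motion the external work equals the change in potential energy: W_ext = qΔV = q(V_B − V_A).
At A: distance to the source charge is 0.740 m; V_A = kq₁/r = 7.41×10⁴ V.
At B: distance to the source charge is 1.60 m; V_B = kq₁/r = 3.42×10⁴ V.
ΔV = V_B − V_A = -4.00×10⁴ V.
W_ext = qΔV = (-8.07×10⁻⁶ C)(-4.00×10⁴ V) = 0.323 J.

0.323 J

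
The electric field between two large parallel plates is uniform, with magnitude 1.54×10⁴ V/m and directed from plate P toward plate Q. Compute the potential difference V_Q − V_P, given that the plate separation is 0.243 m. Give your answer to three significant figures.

In a uniform field, potential decreases in the direction of E: ΔV = −E·d for a displacement d parallel to E.
Going from P to Q is a displacement of 0.243 m along the field, so V_Q − V_P = −Ed = -3740 V.

-3740 V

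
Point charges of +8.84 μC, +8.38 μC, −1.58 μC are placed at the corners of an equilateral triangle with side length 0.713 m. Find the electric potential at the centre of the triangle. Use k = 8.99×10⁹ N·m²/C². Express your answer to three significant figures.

3.42×10⁵ V

The total potential is the scalar sum of each charge's contribution, V = Σ kqᵢ/rᵢ.
The distance from each vertex to the centroid is a/√3 = 0.412 m.
V = k[(8.84×10⁻⁶)/(0.412) + (8.38×10⁻⁶)/(0.412) + (-1.58×10⁻⁶)/(0.412)] = 3.42×10⁵ V.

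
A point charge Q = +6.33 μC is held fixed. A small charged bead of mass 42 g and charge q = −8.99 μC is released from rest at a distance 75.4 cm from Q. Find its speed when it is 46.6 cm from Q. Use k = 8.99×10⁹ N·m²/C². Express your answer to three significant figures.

Only the electrostatic force acts, so mechanical energy is conserved: ½mv² = U₁ − U₂ = kQq(1/r₁ − 1/r₂).
U₁ − U₂ = (8.99×10⁹ N·m²/C²)(6.33×10⁻⁶ C)(-8.99×10⁻⁶ C)(1/0.754 − 1/0.466) = 0.419 J.
v = √(2·0.419/0.0420) = 4.47 m/s.

4.47 m/s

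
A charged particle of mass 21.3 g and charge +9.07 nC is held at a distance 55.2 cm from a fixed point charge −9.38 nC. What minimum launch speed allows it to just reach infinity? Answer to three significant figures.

To just escape, total mechanical energy must reach zero at infinity: ½mv²_min + U = 0, so ½mv²_min = −U = |kQq|/r.
|U| = |kQq|/r = (8.99×10⁹ N·m²/C²)(9.38×10⁻⁹)(9.07×10⁻⁹)/(0.552) = 1.39×10⁻⁶ J.
v_min = √(2|U|/m) = √(2·1.39×10⁻⁶/0.0213) = 0.0114 m/s.

0.0114 m/s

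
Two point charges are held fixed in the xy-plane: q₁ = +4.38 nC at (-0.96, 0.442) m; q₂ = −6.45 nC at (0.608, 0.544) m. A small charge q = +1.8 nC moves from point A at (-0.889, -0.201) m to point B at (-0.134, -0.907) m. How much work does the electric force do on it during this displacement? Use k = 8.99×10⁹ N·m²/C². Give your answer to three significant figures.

6.64×10⁻⁸ J

The work done by the electric force is W_field = −ΔU = −q(V_B − V_A) = q(V_A − V_B).
At A: distances to the source charges are 0.647 m, 1.67 m; V_A = Σ kqᵢ/rᵢ = 26.2 V.
At B: distances to the source charges are 1.58 m, 1.63 m; V_B = Σ kqᵢ/rᵢ = -10.7 V.
ΔV = V_B − V_A = -36.9 V.
W_field = −qΔV = −(1.80×10⁻⁹ C)(-36.9 V) = 6.64×10⁻⁸ J.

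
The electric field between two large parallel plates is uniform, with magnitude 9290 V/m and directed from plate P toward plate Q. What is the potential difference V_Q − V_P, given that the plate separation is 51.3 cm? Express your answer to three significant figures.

-4770 V

In a uniform field, potential decreases in the direction of E: ΔV = −E·d for a displacement d parallel to E.
Going from P to Q is a displacement of 51.3 cm along the field, so V_Q − V_P = −Ed = -4770 V.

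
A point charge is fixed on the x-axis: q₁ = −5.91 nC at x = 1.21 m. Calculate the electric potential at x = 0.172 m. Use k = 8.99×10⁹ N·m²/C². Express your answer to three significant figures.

Electric potential is a scalar, so the contributions from each charge add algebraically: V = Σ kqᵢ/rᵢ.
V = k[(-5.91×10⁻⁹)/(1.04)] = -51.2 V.

-51.2 V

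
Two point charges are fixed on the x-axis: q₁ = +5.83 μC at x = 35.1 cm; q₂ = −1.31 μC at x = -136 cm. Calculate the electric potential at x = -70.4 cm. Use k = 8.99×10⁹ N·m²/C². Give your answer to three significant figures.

3.17×10⁴ V

The total potential is the scalar sum of each charge's contribution, V = Σ kqᵢ/rᵢ.
Distances from the field point to each charge: r₁ = 1.06 m, r₂ = 0.656 m.
V = k[(5.83×10⁻⁶)/(1.06) + (-1.31×10⁻⁶)/(0.656)] = 3.17×10⁴ V.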